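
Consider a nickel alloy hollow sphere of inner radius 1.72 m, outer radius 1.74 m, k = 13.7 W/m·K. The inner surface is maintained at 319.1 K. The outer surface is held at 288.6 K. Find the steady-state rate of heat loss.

Q = 7.86×10^5 W

Q = 4πk·ΔT/(1/r₁ − 1/r₂) = 4π × 13.7 × 30.5 / (1/1.72 − 1/1.74) = 7.86×10^5 W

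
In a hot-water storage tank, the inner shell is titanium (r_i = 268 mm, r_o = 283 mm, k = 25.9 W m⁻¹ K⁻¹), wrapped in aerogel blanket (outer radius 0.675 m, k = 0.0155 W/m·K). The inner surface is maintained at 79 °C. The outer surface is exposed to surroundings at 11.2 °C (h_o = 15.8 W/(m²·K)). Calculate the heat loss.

Q = 6.43 W

Series thermal resistances, inner to outer:
  R_titanium = (1/0.268 − 1/0.283)/(4πk) = 0.1978/(4π·25.9) = 6.077×10^-4 K/W
  R_aerogel blanket = (1/0.283 − 1/0.675)/(4πk) = 2.052/(4π·0.0155) = 10.54 K/W
  R_conv,out = 1/(4πr²h) = 1/(4π·0.675²·15.8) = 0.01105 K/W
ΣR = 6.077×10^-4 + 10.54 + 0.01105 = 10.55 K/W
Q = ΔT/ΣR = (79 °C − 11.2 °C)/10.55 = 6.43 W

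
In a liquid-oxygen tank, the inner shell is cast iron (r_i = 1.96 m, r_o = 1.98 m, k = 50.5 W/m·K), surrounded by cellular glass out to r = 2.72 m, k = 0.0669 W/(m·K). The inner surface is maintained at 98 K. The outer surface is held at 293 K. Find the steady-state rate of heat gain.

Q = 1190 W

Series thermal resistances, inner to outer:
  R_cast iron = (1/1.96 − 1/1.98)/(4πk) = 0.005154/(4π·50.5) = 8.121×10^-6 K/W
  R_cellular glass = (1/1.98 − 1/2.72)/(4πk) = 0.1374/(4π·0.0669) = 0.1634 K/W
ΣR = 8.121×10^-6 + 0.1634 = 0.1634 K/W
Q = ΔT/ΣR = (98 K − 293 K)/0.1634 = -1190 W
(Negative Q ⇒ heat flows inward; heat gain = 1190 W.)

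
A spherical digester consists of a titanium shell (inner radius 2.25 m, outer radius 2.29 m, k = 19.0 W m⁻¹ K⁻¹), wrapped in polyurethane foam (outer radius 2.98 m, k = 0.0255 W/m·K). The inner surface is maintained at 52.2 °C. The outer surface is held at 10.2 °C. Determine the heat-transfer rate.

Q = 133 W

Treat each layer as a resistance in series:
  R_titanium = (1/2.25 − 1/2.29)/(4πk) = 0.007763/(4π·19.0) = 3.251×10^-5 K/W
  R_polyurethane foam = (1/2.29 − 1/2.98)/(4πk) = 0.1011/(4π·0.0255) = 0.3155 K/W
ΣR = 3.251×10^-5 + 0.3155 = 0.3155 K/W
Q = ΔT/ΣR = (52.2 °C − 10.2 °C)/0.3155 = 133 W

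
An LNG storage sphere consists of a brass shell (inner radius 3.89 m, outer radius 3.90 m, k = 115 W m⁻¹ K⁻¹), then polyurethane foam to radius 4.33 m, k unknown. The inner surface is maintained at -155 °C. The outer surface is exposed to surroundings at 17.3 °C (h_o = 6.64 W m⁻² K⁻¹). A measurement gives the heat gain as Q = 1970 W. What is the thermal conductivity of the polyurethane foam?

k = 0.0233 W/m·K

ΣR = ΔT/Q = |-155 − 17.3|/1970 = 0.08746 K/W
Known resistances:
  R_brass = (1/3.89 − 1/3.90)/(4πk) = 6.592×10^-4/(4π·115) = 4.561×10^-7 K/W
  R_conv,out = 1/(4πr²h) = 1/(4π·4.33²·6.64) = 6.392×10^-4 K/W
R_polyurethane foam = ΣR − ΣR_known = 0.08746 − 6.397×10^-4 = 0.08682 K/W
(1/r₁−1/r₂)/(4πk) = 0.08682 ⇒ k = 0.02546/(4π·0.08682) = 0.0233 W/m·K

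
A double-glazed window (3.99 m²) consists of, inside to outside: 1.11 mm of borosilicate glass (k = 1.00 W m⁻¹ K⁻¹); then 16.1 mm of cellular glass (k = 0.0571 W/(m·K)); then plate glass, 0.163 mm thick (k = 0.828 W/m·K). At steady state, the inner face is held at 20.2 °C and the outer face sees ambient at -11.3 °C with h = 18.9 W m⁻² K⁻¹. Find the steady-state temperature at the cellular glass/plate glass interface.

Series thermal resistances, inner to outer:
  R_borosilicate glass = L/(kA) = 0.00111/(1.00·3.99) = 2.782×10^-4 K/W
  R_cellular glass = L/(kA) = 0.0161/(0.0571·3.99) = 0.07067 K/W
  R_plate glass = L/(kA) = 1.63×10^-4/(0.828·3.99) = 4.934×10^-5 K/W
  R_conv,out = 1/(hA) = 1/(18.9·3.99) = 0.01326 K/W
ΣR = 2.782×10^-4 + 0.07067 + 4.934×10^-5 + 0.01326 = 0.08426 K/W
Q = ΔT/ΣR = (20.2 °C − -11.3 °C)/0.08426 = 373.8 W
From the inner boundary to the cellular glass/plate glass interface, ΣR_partial = 0.07095 K/W.
T_interface = T_in − Q·ΣR_partial = 20.2 °C − (373.8)(0.07095) = -6.32 °C

T = -6.32 °C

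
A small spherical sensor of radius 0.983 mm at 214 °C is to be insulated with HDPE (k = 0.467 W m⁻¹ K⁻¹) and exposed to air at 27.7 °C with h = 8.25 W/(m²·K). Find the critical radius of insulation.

r_cr = 11.3 cm

For a sphere, r_cr = 2k_ins/h = 2·0.467/8.25 = 0.113 m = 11.3 cm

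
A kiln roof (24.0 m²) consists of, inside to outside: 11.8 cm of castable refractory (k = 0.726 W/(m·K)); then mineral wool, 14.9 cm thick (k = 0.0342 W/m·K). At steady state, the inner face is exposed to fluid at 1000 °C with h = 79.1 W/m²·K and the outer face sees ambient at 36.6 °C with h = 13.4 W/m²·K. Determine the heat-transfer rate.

Q = 5020 W

Treat each layer as a resistance in series:
  R_conv,in = 1/(hA) = 1/(79.1·24.0) = 5.268×10^-4 K/W
  R_castable refractory = L/(kA) = 0.118/(0.726·24.0) = 0.006772 K/W
  R_mineral wool = L/(kA) = 0.149/(0.0342·24.0) = 0.1815 K/W
  R_conv,out = 1/(hA) = 1/(13.4·24.0) = 0.003109 K/W
ΣR = 5.268×10^-4 + 0.006772 + 0.1815 + 0.003109 = 0.1919 K/W
Q = ΔT/ΣR = (1000 °C − 36.6 °C)/0.1919 = 5020 W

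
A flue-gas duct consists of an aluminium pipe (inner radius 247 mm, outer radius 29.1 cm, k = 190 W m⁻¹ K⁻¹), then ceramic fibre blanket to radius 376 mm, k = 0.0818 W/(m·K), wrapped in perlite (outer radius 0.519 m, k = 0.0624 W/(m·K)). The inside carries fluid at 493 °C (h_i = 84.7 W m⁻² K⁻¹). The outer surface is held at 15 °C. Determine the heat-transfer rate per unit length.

Q' = 360 W/m

Resistance network (inner→outer):
  R'_conv,in = 1/(2πr h) = 1/(2π·0.247·84.7) = 0.007607 m·K/W
  R'_aluminium = ln(0.291/0.247)/(2πk) = 0.1639/(2π·190) = 1.373×10^-4 m·K/W
  R'_ceramic fibre blanket = ln(0.376/0.291)/(2πk) = 0.2563/(2π·0.0818) = 0.4986 m·K/W
  R'_perlite = ln(0.519/0.376)/(2πk) = 0.3223/(2π·0.0624) = 0.8221 m·K/W
ΣR = 0.007607 + 1.373×10^-4 + 0.4986 + 0.8221 = 1.328 m·K/W
Q' = ΔT/ΣR = (493 °C − 15 °C)/1.328 = 360 W/m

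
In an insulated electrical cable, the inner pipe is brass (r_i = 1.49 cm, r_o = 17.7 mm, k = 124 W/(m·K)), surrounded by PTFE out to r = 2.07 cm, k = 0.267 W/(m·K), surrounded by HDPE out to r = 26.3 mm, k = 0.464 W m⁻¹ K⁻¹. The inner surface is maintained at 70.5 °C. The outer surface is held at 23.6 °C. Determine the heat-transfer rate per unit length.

Q' = 267 W/m

Series thermal resistances, inner to outer:
  R'_brass = ln(0.0177/0.0149)/(2πk) = 0.1722/(2π·124) = 2.210×10^-4 m·K/W
  R'_PTFE = ln(0.0207/0.0177)/(2πk) = 0.1566/(2π·0.267) = 0.09333 m·K/W
  R'_HDPE = ln(0.0263/0.0207)/(2πk) = 0.2394/(2π·0.464) = 0.08213 m·K/W
ΣR = 2.210×10^-4 + 0.09333 + 0.08213 = 0.1757 m·K/W
Q' = ΔT/ΣR = (70.5 °C − 23.6 °C)/0.1757 = 267 W/m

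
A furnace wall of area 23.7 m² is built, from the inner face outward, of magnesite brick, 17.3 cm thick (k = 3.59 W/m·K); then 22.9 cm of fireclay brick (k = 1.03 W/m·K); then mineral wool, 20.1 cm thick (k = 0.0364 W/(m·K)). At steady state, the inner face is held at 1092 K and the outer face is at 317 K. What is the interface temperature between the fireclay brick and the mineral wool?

T = 1056 K

Treat each layer as a resistance in series:
  R_magnesite brick = L/(kA) = 0.173/(3.59·23.7) = 0.002033 K/W
  R_fireclay brick = L/(kA) = 0.229/(1.03·23.7) = 0.009381 K/W
  R_mineral wool = L/(kA) = 0.201/(0.0364·23.7) = 0.2330 K/W
ΣR = 0.002033 + 0.009381 + 0.2330 = 0.2444 K/W
Q = ΔT/ΣR = (1092 K − 317 K)/0.2444 = 3171 W
From the inner boundary to the fireclay brick/mineral wool interface, ΣR_partial = 0.01141 K/W.
T_interface = T_in − Q·ΣR_partial = 1092 K − (3171)(0.01141) = 1056 K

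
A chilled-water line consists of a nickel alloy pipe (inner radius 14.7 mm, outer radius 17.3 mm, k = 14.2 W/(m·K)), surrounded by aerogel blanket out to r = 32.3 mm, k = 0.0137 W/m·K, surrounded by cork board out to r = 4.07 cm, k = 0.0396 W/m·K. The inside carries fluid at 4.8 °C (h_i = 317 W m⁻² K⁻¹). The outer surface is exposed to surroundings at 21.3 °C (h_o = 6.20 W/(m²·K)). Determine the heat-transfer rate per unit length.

Q' = 1.86 W/m

Treat each layer as a resistance in series:
  R'_conv,in = 1/(2πr h) = 1/(2π·0.0147·317) = 0.03415 m·K/W
  R'_nickel alloy = ln(0.0173/0.0147)/(2πk) = 0.1629/(2π·14.2) = 0.001825 m·K/W
  R'_aerogel blanket = ln(0.0323/0.0173)/(2πk) = 0.6244/(2π·0.0137) = 7.253 m·K/W
  R'_cork board = ln(0.0407/0.0323)/(2πk) = 0.2312/(2π·0.0396) = 0.9291 m·K/W
  R'_conv,out = 1/(2πr h) = 1/(2π·0.0407·6.20) = 0.6307 m·K/W
ΣR = 0.03415 + 0.001825 + 7.253 + 0.9291 + 0.6307 = 8.849 m·K/W
Q' = ΔT/ΣR = (4.8 °C − 21.3 °C)/8.849 = -1.86 W/m
(Negative Q' ⇒ heat flows inward; heat gain = 1.86 W/m.)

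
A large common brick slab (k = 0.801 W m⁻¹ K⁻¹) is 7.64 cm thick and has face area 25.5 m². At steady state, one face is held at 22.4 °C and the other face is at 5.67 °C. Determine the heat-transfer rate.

Q = kA·ΔT/L = 0.801 × 25.5 × |22.4 °C − 5.67 °C| / 0.0764 = 4470 W

Q = 4470 W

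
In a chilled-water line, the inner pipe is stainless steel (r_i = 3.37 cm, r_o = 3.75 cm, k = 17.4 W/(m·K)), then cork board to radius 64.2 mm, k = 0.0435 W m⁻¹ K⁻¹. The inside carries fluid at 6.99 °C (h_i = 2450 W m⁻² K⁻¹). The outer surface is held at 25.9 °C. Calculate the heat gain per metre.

Q' = 9.60 W/m

Treat each layer as a resistance in series:
  R'_conv,in = 1/(2πr h) = 1/(2π·0.0337·2450) = 0.001928 m·K/W
  R'_stainless steel = ln(0.0375/0.0337)/(2πk) = 0.1068/(2π·17.4) = 9.773×10^-4 m·K/W
  R'_cork board = ln(0.0642/0.0375)/(2πk) = 0.5377/(2π·0.0435) = 1.967 m·K/W
ΣR = 0.001928 + 9.773×10^-4 + 1.967 = 1.970 m·K/W
Q' = ΔT/ΣR = (6.99 °C − 25.9 °C)/1.970 = -9.60 W/m
(Negative Q' ⇒ heat flows inward; heat gain = 9.60 W/m.)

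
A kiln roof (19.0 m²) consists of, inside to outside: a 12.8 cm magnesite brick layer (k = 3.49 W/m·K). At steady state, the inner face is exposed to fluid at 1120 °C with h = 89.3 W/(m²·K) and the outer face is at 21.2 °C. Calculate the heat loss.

Q = 4.36×10^5 W

Treat each layer as a resistance in series:
  R_conv,in = 1/(hA) = 1/(89.3·19.0) = 5.894×10^-4 K/W
  R_magnesite brick = L/(kA) = 0.128/(3.49·19.0) = 0.001930 K/W
ΣR = 5.894×10^-4 + 0.001930 = 0.002519 K/W
Q = ΔT/ΣR = (1120 °C − 21.2 °C)/0.002519 = 4.36×10^5 W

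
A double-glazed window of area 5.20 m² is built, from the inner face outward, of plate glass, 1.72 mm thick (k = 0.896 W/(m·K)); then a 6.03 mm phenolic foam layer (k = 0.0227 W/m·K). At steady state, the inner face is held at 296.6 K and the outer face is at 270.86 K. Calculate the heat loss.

Series thermal resistances, inner to outer:
  R_plate glass = L/(kA) = 0.00172/(0.896·5.20) = 3.692×10^-4 K/W
  R_phenolic foam = L/(kA) = 0.00603/(0.0227·5.20) = 0.05108 K/W
ΣR = 3.692×10^-4 + 0.05108 = 0.05145 K/W
Q = ΔT/ΣR = (296.6 K − 270.86 K)/0.05145 = 500 W

Q = 500 W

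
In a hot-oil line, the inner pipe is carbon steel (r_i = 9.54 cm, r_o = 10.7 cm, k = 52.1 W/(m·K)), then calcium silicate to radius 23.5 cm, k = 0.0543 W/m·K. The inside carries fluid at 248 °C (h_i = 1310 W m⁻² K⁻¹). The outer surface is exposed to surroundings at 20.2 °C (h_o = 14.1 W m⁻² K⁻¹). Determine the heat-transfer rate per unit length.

Resistance network (inner→outer):
  R'_conv,in = 1/(2πr h) = 1/(2π·0.0954·1310) = 0.001274 m·K/W
  R'_carbon steel = ln(0.107/0.0954)/(2πk) = 0.1148/(2π·52.1) = 3.505×10^-4 m·K/W
  R'_calcium silicate = ln(0.235/0.107)/(2πk) = 0.7868/(2π·0.0543) = 2.306 m·K/W
  R'_conv,out = 1/(2πr h) = 1/(2π·0.235·14.1) = 0.04803 m·K/W
ΣR = 0.001274 + 3.505×10^-4 + 2.306 + 0.04803 = 2.356 m·K/W
Q' = ΔT/ΣR = (248 °C − 20.2 °C)/2.356 = 96.7 W/m

Q' = 96.7 W/m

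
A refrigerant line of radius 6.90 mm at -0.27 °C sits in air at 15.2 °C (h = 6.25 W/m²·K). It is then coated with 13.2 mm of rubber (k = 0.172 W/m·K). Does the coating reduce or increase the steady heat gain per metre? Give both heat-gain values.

increases: 4.19 → 6.86 W/m

Critical radius for a cylinder: r_cr = k/h = 0.0275 m = 2.75 cm.
Outer radius after coating: r₂ = 0.00690 + 0.0132 = 0.02010 m.
Since r₁ < r_cr and r₂ ≤ r_cr, the coating moves toward the maximum at r_cr — heat gain rises.
Bare: R = 1/(2πr₁h) = 3.691 m·K/W; Q = 15.47/3.691 = 4.19 W/m.
Coated: R = R_cond + R_conv = 2.256 m·K/W; Q = 15.47/2.256 = 6.86 W/m.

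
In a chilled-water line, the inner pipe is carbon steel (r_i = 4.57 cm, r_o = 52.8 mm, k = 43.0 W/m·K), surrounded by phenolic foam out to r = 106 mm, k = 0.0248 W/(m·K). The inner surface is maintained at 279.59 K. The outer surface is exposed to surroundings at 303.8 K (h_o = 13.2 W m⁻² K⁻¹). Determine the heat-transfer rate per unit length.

Q' = 5.28 W/m

Treat each layer as a resistance in series:
  R'_carbon steel = ln(0.0528/0.0457)/(2πk) = 0.1444/(2π·43.0) = 5.345×10^-4 m·K/W
  R'_phenolic foam = ln(0.106/0.0528)/(2πk) = 0.6969/(2π·0.0248) = 4.473 m·K/W
  R'_conv,out = 1/(2πr h) = 1/(2π·0.106·13.2) = 0.1137 m·K/W
ΣR = 5.345×10^-4 + 4.473 + 0.1137 = 4.587 m·K/W
Q' = ΔT/ΣR = (279.59 K − 303.8 K)/4.587 = -5.28 W/m
(Negative Q' ⇒ heat flows inward; heat gain = 5.28 W/m.)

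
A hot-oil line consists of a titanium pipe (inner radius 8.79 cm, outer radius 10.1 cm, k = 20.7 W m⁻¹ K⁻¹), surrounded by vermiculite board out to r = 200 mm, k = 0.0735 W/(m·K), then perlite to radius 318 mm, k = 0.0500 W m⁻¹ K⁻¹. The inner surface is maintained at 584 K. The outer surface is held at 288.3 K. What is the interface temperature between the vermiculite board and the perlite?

Resistance network (inner→outer):
  R'_titanium = ln(0.101/0.0879)/(2πk) = 0.1389/(2π·20.7) = 0.001068 m·K/W
  R'_vermiculite board = ln(0.200/0.101)/(2πk) = 0.6832/(2π·0.0735) = 1.479 m·K/W
  R'_perlite = ln(0.318/0.200)/(2πk) = 0.4637/(2π·0.0500) = 1.476 m·K/W
ΣR = 0.001068 + 1.479 + 1.476 = 2.956 m·K/W
Q' = ΔT/ΣR = (584 K − 288.3 K)/2.956 = 100.0 W/m
From the inner boundary to the vermiculite board/perlite interface, ΣR_partial = 1.480 m·K/W.
T_interface = T_in − Q'·ΣR_partial = 584 K − (100.0)(1.480) = 436 K

T = 436 K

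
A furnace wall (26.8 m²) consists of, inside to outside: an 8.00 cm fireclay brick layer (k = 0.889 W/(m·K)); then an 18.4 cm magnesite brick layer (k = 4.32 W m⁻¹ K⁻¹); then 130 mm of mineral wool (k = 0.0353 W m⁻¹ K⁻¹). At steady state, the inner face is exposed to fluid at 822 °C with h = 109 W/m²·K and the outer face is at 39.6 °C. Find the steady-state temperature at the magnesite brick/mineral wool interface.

T = 793 °C

Resistance network (inner→outer):
  R_conv,in = 1/(hA) = 1/(109·26.8) = 3.423×10^-4 K/W
  R_fireclay brick = L/(kA) = 0.0800/(0.889·26.8) = 0.003358 K/W
  R_magnesite brick = L/(kA) = 0.184/(4.32·26.8) = 0.001589 K/W
  R_mineral wool = L/(kA) = 0.130/(0.0353·26.8) = 0.1374 K/W
ΣR = 3.423×10^-4 + 0.003358 + 0.001589 + 0.1374 = 0.1427 K/W
Q = ΔT/ΣR = (822 °C − 39.6 °C)/0.1427 = 5483 W
From the inner boundary to the magnesite brick/mineral wool interface, ΣR_partial = 0.005289 K/W.
T_interface = T_in − Q·ΣR_partial = 822 °C − (5483)(0.005289) = 793 °C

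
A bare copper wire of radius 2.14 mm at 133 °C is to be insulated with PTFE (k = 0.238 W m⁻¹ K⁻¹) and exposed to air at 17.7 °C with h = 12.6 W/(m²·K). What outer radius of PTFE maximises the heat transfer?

For a cylinder, r_cr = k_ins/h = 0.238/12.6 = 0.0189 m = 1.89 cm

r_cr = 1.89 cm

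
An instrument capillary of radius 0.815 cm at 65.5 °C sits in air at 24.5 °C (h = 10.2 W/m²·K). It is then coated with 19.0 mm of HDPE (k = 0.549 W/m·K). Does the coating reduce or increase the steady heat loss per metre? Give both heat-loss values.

increases: 21.4 → 44.4 W/m

Critical radius for a cylinder: r_cr = k/h = 0.0538 m = 5.38 cm.
Outer radius after coating: r₂ = 0.00815 + 0.0190 = 0.02715 m.
Since r₁ < r_cr and r₂ ≤ r_cr, the coating moves toward the maximum at r_cr — heat loss rises.
Bare: R = 1/(2πr₁h) = 1.915 m·K/W; Q = 41/1.915 = 21.4 W/m.
Coated: R = R_cond + R_conv = 0.9236 m·K/W; Q = 41/0.9236 = 44.4 W/m.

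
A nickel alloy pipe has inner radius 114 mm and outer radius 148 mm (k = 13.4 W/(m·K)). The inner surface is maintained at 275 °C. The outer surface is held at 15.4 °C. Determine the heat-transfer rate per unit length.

Q' = 2πk·ΔT/ln(r₂/r₁) = 2π × 13.4 × 259.6 / ln(0.148/0.114) = 83700 W/m

Q' = 83.7 kW/m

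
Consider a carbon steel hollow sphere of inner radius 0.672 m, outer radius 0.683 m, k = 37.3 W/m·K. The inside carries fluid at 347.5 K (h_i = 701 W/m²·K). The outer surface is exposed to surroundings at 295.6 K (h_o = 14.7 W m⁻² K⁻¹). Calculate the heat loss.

Q = 4360 W

Series thermal resistances, inner to outer:
  R_conv,in = 1/(4πr²h) = 1/(4π·0.672²·701) = 2.514×10^-4 K/W
  R_carbon steel = (1/0.672 − 1/0.683)/(4πk) = 0.02397/(4π·37.3) = 5.113×10^-5 K/W
  R_conv,out = 1/(4πr²h) = 1/(4π·0.683²·14.7) = 0.01160 K/W
ΣR = 2.514×10^-4 + 5.113×10^-5 + 0.01160 = 0.01190 K/W
Q = ΔT/ΣR = (347.5 K − 295.6 K)/0.01190 = 4360 W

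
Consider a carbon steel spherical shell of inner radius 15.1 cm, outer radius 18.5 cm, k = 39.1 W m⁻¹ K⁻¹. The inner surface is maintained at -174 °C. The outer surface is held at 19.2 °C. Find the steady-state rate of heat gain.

Q = 4πk·ΔT/(1/r₁ − 1/r₂) = 4π × 39.1 × 193.2 / (1/0.151 − 1/0.185) = 78000 W

Q = 78000 W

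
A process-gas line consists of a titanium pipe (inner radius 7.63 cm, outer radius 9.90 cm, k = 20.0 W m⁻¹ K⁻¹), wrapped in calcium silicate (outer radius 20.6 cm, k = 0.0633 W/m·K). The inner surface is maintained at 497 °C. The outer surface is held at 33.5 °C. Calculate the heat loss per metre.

Resistance network (inner→outer):
  R'_titanium = ln(0.0990/0.0763)/(2πk) = 0.2604/(2π·20.0) = 0.002073 m·K/W
  R'_calcium silicate = ln(0.206/0.0990)/(2πk) = 0.7328/(2π·0.0633) = 1.842 m·K/W
ΣR = 0.002073 + 1.842 = 1.844 m·K/W
Q' = ΔT/ΣR = (497 °C − 33.5 °C)/1.844 = 251 W/m

Q' = 251 W/m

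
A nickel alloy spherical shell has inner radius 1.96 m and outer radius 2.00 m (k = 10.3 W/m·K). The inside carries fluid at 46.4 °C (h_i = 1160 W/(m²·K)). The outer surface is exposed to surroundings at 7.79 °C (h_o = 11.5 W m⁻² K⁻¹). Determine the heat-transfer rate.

Q = 21.1 kW

Treat each layer as a resistance in series:
  R_conv,in = 1/(4πr²h) = 1/(4π·1.96²·1160) = 1.786×10^-5 K/W
  R_nickel alloy = (1/1.96 − 1/2.00)/(4πk) = 0.01020/(4π·10.3) = 7.884×10^-5 K/W
  R_conv,out = 1/(4πr²h) = 1/(4π·2.00²·11.5) = 0.001730 K/W
ΣR = 1.786×10^-5 + 7.884×10^-5 + 0.001730 = 0.001827 K/W
Q = ΔT/ΣR = (46.4 °C − 7.79 °C)/0.001827 = 21100 W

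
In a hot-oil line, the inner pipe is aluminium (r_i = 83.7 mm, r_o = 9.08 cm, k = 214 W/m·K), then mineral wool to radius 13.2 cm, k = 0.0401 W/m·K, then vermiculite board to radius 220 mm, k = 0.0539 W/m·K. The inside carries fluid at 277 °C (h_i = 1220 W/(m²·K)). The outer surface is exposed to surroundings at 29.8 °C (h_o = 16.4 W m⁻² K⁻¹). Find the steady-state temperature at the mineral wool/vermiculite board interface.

T = 156 °C

Treat each layer as a resistance in series:
  R'_conv,in = 1/(2πr h) = 1/(2π·0.0837·1220) = 0.001559 m·K/W
  R'_aluminium = ln(0.0908/0.0837)/(2πk) = 0.08142/(2π·214) = 6.055×10^-5 m·K/W
  R'_mineral wool = ln(0.132/0.0908)/(2πk) = 0.3741/(2π·0.0401) = 1.485 m·K/W
  R'_vermiculite board = ln(0.220/0.132)/(2πk) = 0.5108/(2π·0.0539) = 1.508 m·K/W
  R'_conv,out = 1/(2πr h) = 1/(2π·0.220·16.4) = 0.04411 m·K/W
ΣR = 0.001559 + 6.055×10^-5 + 1.485 + 1.508 + 0.04411 = 3.039 m·K/W
Q' = ΔT/ΣR = (277 °C − 29.8 °C)/3.039 = 81.34 W/m
From the inner boundary to the mineral wool/vermiculite board interface, ΣR_partial = 1.487 m·K/W.
T_interface = T_in − Q'·ΣR_partial = 277 °C − (81.34)(1.487) = 156 °C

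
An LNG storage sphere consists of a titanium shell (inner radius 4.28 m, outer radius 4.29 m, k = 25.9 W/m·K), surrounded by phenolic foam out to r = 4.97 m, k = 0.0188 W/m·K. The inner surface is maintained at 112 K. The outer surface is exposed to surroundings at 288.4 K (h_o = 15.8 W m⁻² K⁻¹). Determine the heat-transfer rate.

Q = 1300 W

Series thermal resistances, inner to outer:
  R_titanium = (1/4.28 − 1/4.29)/(4πk) = 5.446×10^-4/(4π·25.9) = 1.673×10^-6 K/W
  R_phenolic foam = (1/4.29 − 1/4.97)/(4πk) = 0.03189/(4π·0.0188) = 0.1350 K/W
  R_conv,out = 1/(4πr²h) = 1/(4π·4.97²·15.8) = 2.039×10^-4 K/W
ΣR = 1.673×10^-6 + 0.1350 + 2.039×10^-4 = 0.1352 K/W
Q = ΔT/ΣR = (112 K − 288.4 K)/0.1352 = -1300 W
(Negative Q ⇒ heat flows inward; heat gain = 1300 W.)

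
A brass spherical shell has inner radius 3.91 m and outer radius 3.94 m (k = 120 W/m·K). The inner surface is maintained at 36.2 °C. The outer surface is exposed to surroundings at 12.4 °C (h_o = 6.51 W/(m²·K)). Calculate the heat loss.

Q = 30.2 kW

Treat each layer as a resistance in series:
  R_brass = (1/3.91 − 1/3.94)/(4πk) = 0.001947/(4π·120) = 1.291×10^-6 K/W
  R_conv,out = 1/(4πr²h) = 1/(4π·3.94²·6.51) = 7.874×10^-4 K/W
ΣR = 1.291×10^-6 + 7.874×10^-4 = 7.887×10^-4 K/W
Q = ΔT/ΣR = (36.2 °C − 12.4 °C)/7.887×10^-4 = 30200 W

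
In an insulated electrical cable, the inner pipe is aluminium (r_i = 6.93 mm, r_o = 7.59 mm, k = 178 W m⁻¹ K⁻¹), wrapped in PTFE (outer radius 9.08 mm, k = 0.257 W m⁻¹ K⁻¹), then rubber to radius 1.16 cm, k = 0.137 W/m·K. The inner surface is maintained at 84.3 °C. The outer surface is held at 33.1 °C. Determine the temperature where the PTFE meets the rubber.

Treat each layer as a resistance in series:
  R'_aluminium = ln(0.00759/0.00693)/(2πk) = 0.09097/(2π·178) = 8.134×10^-5 m·K/W
  R'_PTFE = ln(0.00908/0.00759)/(2πk) = 0.1792/(2π·0.257) = 0.1110 m·K/W
  R'_rubber = ln(0.0116/0.00908)/(2πk) = 0.2449/(2π·0.137) = 0.2845 m·K/W
ΣR = 8.134×10^-5 + 0.1110 + 0.2845 = 0.3956 m·K/W
Q' = ΔT/ΣR = (84.3 °C − 33.1 °C)/0.3956 = 129.4 W/m
From the inner boundary to the PTFE/rubber interface, ΣR_partial = 0.1111 m·K/W.
T_interface = T_in − Q'·ΣR_partial = 84.3 °C − (129.4)(0.1111) = 69.9 °C

T = 69.9 °C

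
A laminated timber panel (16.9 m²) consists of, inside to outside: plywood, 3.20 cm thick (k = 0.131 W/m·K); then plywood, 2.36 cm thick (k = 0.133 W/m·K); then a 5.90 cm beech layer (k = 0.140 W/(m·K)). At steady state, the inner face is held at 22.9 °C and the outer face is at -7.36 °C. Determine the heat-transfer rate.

Q = 607 W

Series thermal resistances, inner to outer:
  R_plywood = L/(kA) = 0.0320/(0.131·16.9) = 0.01445 K/W
  R_plywood = L/(kA) = 0.0236/(0.133·16.9) = 0.01050 K/W
  R_beech = L/(kA) = 0.0590/(0.140·16.9) = 0.02494 K/W
ΣR = 0.01445 + 0.01050 + 0.02494 = 0.04989 K/W
Q = ΔT/ΣR = (22.9 °C − -7.36 °C)/0.04989 = 607 W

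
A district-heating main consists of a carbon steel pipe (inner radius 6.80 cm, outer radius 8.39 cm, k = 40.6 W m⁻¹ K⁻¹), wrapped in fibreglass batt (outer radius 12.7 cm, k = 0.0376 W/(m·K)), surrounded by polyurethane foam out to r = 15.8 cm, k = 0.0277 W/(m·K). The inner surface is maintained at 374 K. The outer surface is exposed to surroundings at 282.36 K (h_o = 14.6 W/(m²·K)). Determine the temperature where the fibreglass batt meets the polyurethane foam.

T = 321.8 K

Treat each layer as a resistance in series:
  R'_carbon steel = ln(0.0839/0.0680)/(2πk) = 0.2101/(2π·40.6) = 8.237×10^-4 m·K/W
  R'_fibreglass batt = ln(0.127/0.0839)/(2πk) = 0.4146/(2π·0.0376) = 1.755 m·K/W
  R'_polyurethane foam = ln(0.158/0.127)/(2πk) = 0.2184/(2π·0.0277) = 1.255 m·K/W
  R'_conv,out = 1/(2πr h) = 1/(2π·0.158·14.6) = 0.06899 m·K/W
ΣR = 8.237×10^-4 + 1.755 + 1.255 + 0.06899 = 3.080 m·K/W
Q' = ΔT/ΣR = (374 K − 282.36 K)/3.080 = 29.75 W/m
From the inner boundary to the fibreglass batt/polyurethane foam interface, ΣR_partial = 1.756 m·K/W.
T_interface = T_in − Q'·ΣR_partial = 374 K − (29.75)(1.756) = 321.8 K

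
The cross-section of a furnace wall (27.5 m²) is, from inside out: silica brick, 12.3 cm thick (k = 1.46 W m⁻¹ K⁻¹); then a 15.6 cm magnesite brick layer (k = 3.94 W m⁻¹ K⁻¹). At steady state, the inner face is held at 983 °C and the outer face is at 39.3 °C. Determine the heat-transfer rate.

Q = 210 kW

Resistance network (inner→outer):
  R_silica brick = L/(kA) = 0.123/(1.46·27.5) = 0.003064 K/W
  R_magnesite brick = L/(kA) = 0.156/(3.94·27.5) = 0.001440 K/W
ΣR = 0.003064 + 0.001440 = 0.004504 K/W
Q = ΔT/ΣR = (983 °C − 39.3 °C)/0.004504 = 2.10×10^5 W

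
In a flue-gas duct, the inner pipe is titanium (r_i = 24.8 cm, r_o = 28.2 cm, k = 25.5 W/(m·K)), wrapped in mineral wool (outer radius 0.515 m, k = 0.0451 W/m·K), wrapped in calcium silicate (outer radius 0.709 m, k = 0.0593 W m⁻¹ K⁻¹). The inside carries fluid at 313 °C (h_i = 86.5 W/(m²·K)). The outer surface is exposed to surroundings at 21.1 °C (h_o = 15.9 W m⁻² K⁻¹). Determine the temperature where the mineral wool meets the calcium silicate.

T = 106 °C

Series thermal resistances, inner to outer:
  R'_conv,in = 1/(2πr h) = 1/(2π·0.248·86.5) = 0.007419 m·K/W
  R'_titanium = ln(0.282/0.248)/(2πk) = 0.1285/(2π·25.5) = 8.019×10^-4 m·K/W
  R'_mineral wool = ln(0.515/0.282)/(2πk) = 0.6023/(2π·0.0451) = 2.125 m·K/W
  R'_calcium silicate = ln(0.709/0.515)/(2πk) = 0.3197/(2π·0.0593) = 0.8580 m·K/W
  R'_conv,out = 1/(2πr h) = 1/(2π·0.709·15.9) = 0.01412 m·K/W
ΣR = 0.007419 + 8.019×10^-4 + 2.125 + 0.8580 + 0.01412 = 3.005 m·K/W
Q' = ΔT/ΣR = (313 °C − 21.1 °C)/3.005 = 97.14 W/m
From the inner boundary to the mineral wool/calcium silicate interface, ΣR_partial = 2.133 m·K/W.
T_interface = T_in − Q'·ΣR_partial = 313 °C − (97.14)(2.133) = 106 °C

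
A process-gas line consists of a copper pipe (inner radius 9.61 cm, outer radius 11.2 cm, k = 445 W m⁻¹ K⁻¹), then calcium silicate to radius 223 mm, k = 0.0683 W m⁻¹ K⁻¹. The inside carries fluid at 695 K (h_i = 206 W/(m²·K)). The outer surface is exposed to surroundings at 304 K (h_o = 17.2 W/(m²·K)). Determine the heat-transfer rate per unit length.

Q' = 236 W/m

Treat each layer as a resistance in series:
  R'_conv,in = 1/(2πr h) = 1/(2π·0.0961·206) = 0.008040 m·K/W
  R'_copper = ln(0.112/0.0961)/(2πk) = 0.1531/(2π·445) = 5.476×10^-5 m·K/W
  R'_calcium silicate = ln(0.223/0.112)/(2πk) = 0.6887/(2π·0.0683) = 1.605 m·K/W
  R'_conv,out = 1/(2πr h) = 1/(2π·0.223·17.2) = 0.04149 m·K/W
ΣR = 0.008040 + 5.476×10^-5 + 1.605 + 0.04149 = 1.655 m·K/W
Q' = ΔT/ΣR = (695 K − 304 K)/1.655 = 236 W/m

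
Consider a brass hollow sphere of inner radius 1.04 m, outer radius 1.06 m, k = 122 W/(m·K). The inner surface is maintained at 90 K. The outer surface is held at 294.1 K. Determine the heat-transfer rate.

Q = 1.72×10^7 W

Q = 4πk·ΔT/(1/r₁ − 1/r₂) = 4π × 122 × 204.1 / (1/1.04 − 1/1.06) = 1.72×10^7 W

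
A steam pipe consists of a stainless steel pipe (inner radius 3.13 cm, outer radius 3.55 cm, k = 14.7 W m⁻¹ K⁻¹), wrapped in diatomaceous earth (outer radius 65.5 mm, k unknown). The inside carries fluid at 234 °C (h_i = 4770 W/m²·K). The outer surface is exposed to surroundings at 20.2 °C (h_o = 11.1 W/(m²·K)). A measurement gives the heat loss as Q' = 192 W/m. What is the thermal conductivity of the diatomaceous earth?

k = 0.109 W/m·K

ΣR = ΔT/Q' = |234 − 20.2|/192 = 1.114 m·K/W
Known resistances:
  R'_conv,in = 1/(2πr h) = 1/(2π·0.0313·4770) = 0.001066 m·K/W
  R'_stainless steel = ln(0.0355/0.0313)/(2πk) = 0.1259/(2π·14.7) = 0.001363 m·K/W
  R'_conv,out = 1/(2πr h) = 1/(2π·0.0655·11.1) = 0.2189 m·K/W
R_diatomaceous earth = ΣR − ΣR_known = 1.114 − 0.2213 = 0.8927 m·K/W
ln(r₂/r₁)/(2πk) = 0.8927 ⇒ k = 0.6125/(2π·0.8927) = 0.109 W/m·K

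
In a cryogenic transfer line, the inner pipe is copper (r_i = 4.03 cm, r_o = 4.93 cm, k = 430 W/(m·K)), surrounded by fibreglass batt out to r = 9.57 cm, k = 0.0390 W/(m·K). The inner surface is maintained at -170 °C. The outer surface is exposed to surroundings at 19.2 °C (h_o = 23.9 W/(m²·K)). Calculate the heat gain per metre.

Q' = 68.1 W/m

Resistance network (inner→outer):
  R'_copper = ln(0.0493/0.0403)/(2πk) = 0.2016/(2π·430) = 7.461×10^-5 m·K/W
  R'_fibreglass batt = ln(0.0957/0.0493)/(2πk) = 0.6633/(2π·0.0390) = 2.707 m·K/W
  R'_conv,out = 1/(2πr h) = 1/(2π·0.0957·23.9) = 0.06958 m·K/W
ΣR = 7.461×10^-5 + 2.707 + 0.06958 = 2.777 m·K/W
Q' = ΔT/ΣR = (-170 °C − 19.2 °C)/2.777 = -68.1 W/m
(Negative Q' ⇒ heat flows inward; heat gain = 68.1 W/m.)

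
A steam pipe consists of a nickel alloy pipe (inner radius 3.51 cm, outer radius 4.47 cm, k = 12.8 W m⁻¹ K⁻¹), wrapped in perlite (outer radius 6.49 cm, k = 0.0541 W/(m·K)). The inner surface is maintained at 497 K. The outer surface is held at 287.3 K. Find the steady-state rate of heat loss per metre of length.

Q' = 191 W/m

Treat each layer as a resistance in series:
  R'_nickel alloy = ln(0.0447/0.0351)/(2πk) = 0.2418/(2π·12.8) = 0.003006 m·K/W
  R'_perlite = ln(0.0649/0.0447)/(2πk) = 0.3729/(2π·0.0541) = 1.097 m·K/W
ΣR = 0.003006 + 1.097 = 1.100 m·K/W
Q' = ΔT/ΣR = (497 K − 287.3 K)/1.100 = 191 W/m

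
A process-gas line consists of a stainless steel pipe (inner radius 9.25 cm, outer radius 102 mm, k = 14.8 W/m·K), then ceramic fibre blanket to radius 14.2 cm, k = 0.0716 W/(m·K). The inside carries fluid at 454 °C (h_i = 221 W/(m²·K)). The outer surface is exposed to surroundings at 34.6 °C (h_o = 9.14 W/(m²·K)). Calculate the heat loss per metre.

Q' = 484 W/m

Treat each layer as a resistance in series:
  R'_conv,in = 1/(2πr h) = 1/(2π·0.0925·221) = 0.007785 m·K/W
  R'_stainless steel = ln(0.102/0.0925)/(2πk) = 0.09776/(2π·14.8) = 0.001051 m·K/W
  R'_ceramic fibre blanket = ln(0.142/0.102)/(2πk) = 0.3309/(2π·0.0716) = 0.7354 m·K/W
  R'_conv,out = 1/(2πr h) = 1/(2π·0.142·9.14) = 0.1226 m·K/W
ΣR = 0.007785 + 0.001051 + 0.7354 + 0.1226 = 0.8668 m·K/W
Q' = ΔT/ΣR = (454 °C − 34.6 °C)/0.8668 = 484 W/m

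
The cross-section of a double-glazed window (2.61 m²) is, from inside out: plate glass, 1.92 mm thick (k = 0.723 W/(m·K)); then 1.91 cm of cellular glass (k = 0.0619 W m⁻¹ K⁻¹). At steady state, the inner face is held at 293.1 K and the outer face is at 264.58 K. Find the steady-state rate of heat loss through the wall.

Q = 239 W

Resistance network (inner→outer):
  R_plate glass = L/(kA) = 0.00192/(0.723·2.61) = 0.001017 K/W
  R_cellular glass = L/(kA) = 0.0191/(0.0619·2.61) = 0.1182 K/W
ΣR = 0.001017 + 0.1182 = 0.1192 K/W
Q = ΔT/ΣR = (293.1 K − 264.58 K)/0.1192 = 239 W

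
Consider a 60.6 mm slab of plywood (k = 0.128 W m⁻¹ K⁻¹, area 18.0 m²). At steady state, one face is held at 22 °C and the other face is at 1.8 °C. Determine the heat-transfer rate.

Q = 768 W

Q = kA·ΔT/L = 0.128 × 18.0 × |22 °C − 1.8 °C| / 0.0606 = 768 W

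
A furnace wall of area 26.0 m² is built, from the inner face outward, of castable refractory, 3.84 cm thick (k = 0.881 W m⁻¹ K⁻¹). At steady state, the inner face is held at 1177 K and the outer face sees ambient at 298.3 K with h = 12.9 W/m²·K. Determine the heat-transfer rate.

Series thermal resistances, inner to outer:
  R_castable refractory = L/(kA) = 0.0384/(0.881·26.0) = 0.001676 K/W
  R_conv,out = 1/(hA) = 1/(12.9·26.0) = 0.002982 K/W
ΣR = 0.001676 + 0.002982 = 0.004658 K/W
Q = ΔT/ΣR = (1177 K − 298.3 K)/0.004658 = 1.89×10^5 W

Q = 189 kW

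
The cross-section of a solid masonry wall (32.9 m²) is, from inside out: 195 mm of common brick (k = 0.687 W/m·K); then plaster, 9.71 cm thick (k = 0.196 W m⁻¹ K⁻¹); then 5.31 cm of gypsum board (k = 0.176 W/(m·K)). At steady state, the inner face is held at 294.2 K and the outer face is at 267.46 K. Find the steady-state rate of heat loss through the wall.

Q = 814 W

Series thermal resistances, inner to outer:
  R_common brick = L/(kA) = 0.195/(0.687·32.9) = 0.008627 K/W
  R_plaster = L/(kA) = 0.0971/(0.196·32.9) = 0.01506 K/W
  R_gypsum board = L/(kA) = 0.0531/(0.176·32.9) = 0.009170 K/W
ΣR = 0.008627 + 0.01506 + 0.009170 = 0.03286 K/W
Q = ΔT/ΣR = (294.2 K − 267.46 K)/0.03286 = 814 W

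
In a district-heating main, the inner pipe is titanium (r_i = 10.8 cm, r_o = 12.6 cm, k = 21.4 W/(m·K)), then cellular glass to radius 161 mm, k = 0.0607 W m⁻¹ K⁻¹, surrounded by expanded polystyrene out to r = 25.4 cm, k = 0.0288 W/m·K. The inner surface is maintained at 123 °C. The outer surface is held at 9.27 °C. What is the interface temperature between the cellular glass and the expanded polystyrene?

Treat each layer as a resistance in series:
  R'_titanium = ln(0.126/0.108)/(2πk) = 0.1542/(2π·21.4) = 0.001146 m·K/W
  R'_cellular glass = ln(0.161/0.126)/(2πk) = 0.2451/(2π·0.0607) = 0.6427 m·K/W
  R'_expanded polystyrene = ln(0.254/0.161)/(2πk) = 0.4559/(2π·0.0288) = 2.520 m·K/W
ΣR = 0.001146 + 0.6427 + 2.520 = 3.164 m·K/W
Q' = ΔT/ΣR = (123 °C − 9.27 °C)/3.164 = 35.95 W/m
From the inner boundary to the cellular glass/expanded polystyrene interface, ΣR_partial = 0.6438 m·K/W.
T_interface = T_in − Q'·ΣR_partial = 123 °C − (35.95)(0.6438) = 99.9 °C

T = 99.9 °C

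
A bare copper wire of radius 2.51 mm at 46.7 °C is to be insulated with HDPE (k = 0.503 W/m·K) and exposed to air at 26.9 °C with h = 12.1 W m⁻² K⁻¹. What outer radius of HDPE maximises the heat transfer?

For a cylinder, r_cr = k_ins/h = 0.503/12.1 = 0.0416 m = 4.16 cm

r_cr = 4.16 cm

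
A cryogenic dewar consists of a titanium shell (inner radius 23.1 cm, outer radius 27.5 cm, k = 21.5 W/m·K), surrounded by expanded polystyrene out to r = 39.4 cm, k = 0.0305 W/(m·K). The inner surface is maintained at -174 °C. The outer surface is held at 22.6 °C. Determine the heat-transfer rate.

Series thermal resistances, inner to outer:
  R_titanium = (1/0.231 − 1/0.275)/(4πk) = 0.6926/(4π·21.5) = 0.002564 K/W
  R_expanded polystyrene = (1/0.275 − 1/0.394)/(4πk) = 1.098/(4π·0.0305) = 2.866 K/W
ΣR = 0.002564 + 2.866 = 2.869 K/W
Q = ΔT/ΣR = (-174 °C − 22.6 °C)/2.869 = -68.5 W
(Negative Q ⇒ heat flows inward; heat gain = 68.5 W.)

Q = 68.5 W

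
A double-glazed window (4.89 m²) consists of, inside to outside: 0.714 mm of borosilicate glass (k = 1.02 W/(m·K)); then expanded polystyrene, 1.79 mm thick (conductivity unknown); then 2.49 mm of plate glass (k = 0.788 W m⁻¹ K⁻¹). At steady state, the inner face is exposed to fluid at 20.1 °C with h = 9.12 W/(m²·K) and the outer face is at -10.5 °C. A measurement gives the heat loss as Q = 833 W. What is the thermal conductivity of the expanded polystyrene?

k = 0.0271 W/m·K

ΣR = ΔT/Q = |20.1 − -10.5|/833 = 0.03673 K/W
Known resistances:
  R_conv,in = 1/(hA) = 1/(9.12·4.89) = 0.02242 K/W
  R_borosilicate glass = L/(kA) = 7.14×10^-4/(1.02·4.89) = 1.431×10^-4 K/W
  R_plate glass = L/(kA) = 0.00249/(0.788·4.89) = 6.462×10^-4 K/W
R_expanded polystyrene = ΣR − ΣR_known = 0.03673 − 0.02321 = 0.01352 K/W
L/(kA) = 0.01352 ⇒ k = 0.00179/(0.01352·4.89) = 0.0271 W/m·K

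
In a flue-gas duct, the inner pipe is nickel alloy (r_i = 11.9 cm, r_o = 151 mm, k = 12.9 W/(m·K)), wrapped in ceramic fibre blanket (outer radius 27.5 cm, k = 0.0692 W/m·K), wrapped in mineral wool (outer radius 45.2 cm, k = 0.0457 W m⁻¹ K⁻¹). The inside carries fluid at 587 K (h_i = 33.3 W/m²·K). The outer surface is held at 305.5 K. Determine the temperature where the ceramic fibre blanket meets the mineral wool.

Series thermal resistances, inner to outer:
  R'_conv,in = 1/(2πr h) = 1/(2π·0.119·33.3) = 0.04016 m·K/W
  R'_nickel alloy = ln(0.151/0.119)/(2πk) = 0.2382/(2π·12.9) = 0.002938 m·K/W
  R'_ceramic fibre blanket = ln(0.275/0.151)/(2πk) = 0.5995/(2π·0.0692) = 1.379 m·K/W
  R'_mineral wool = ln(0.452/0.275)/(2πk) = 0.4969/(2π·0.0457) = 1.731 m·K/W
ΣR = 0.04016 + 0.002938 + 1.379 + 1.731 = 3.153 m·K/W
Q' = ΔT/ΣR = (587 K − 305.5 K)/3.153 = 89.28 W/m
From the inner boundary to the ceramic fibre blanket/mineral wool interface, ΣR_partial = 1.422 m·K/W.
T_interface = T_in − Q'·ΣR_partial = 587 K − (89.28)(1.422) = 460 K

T = 460 K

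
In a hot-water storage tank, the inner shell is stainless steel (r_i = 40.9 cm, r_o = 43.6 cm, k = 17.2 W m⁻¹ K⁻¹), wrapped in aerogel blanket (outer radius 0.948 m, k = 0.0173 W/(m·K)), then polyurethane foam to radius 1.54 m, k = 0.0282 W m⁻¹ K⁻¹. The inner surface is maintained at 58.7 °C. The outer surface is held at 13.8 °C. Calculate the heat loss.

Resistance network (inner→outer):
  R_stainless steel = (1/0.409 − 1/0.436)/(4πk) = 0.1514/(4π·17.2) = 7.005×10^-4 K/W
  R_aerogel blanket = (1/0.436 − 1/0.948)/(4πk) = 1.239/(4π·0.0173) = 5.698 K/W
  R_polyurethane foam = (1/0.948 − 1/1.54)/(4πk) = 0.4055/(4π·0.0282) = 1.144 K/W
ΣR = 7.005×10^-4 + 5.698 + 1.144 = 6.843 K/W
Q = ΔT/ΣR = (58.7 °C − 13.8 °C)/6.843 = 6.56 W

Q = 6.56 W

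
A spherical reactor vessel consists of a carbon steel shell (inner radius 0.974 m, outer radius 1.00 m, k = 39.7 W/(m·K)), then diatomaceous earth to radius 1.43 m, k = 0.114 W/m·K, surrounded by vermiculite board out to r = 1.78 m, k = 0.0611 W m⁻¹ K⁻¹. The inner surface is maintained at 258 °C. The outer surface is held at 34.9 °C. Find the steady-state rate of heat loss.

Series thermal resistances, inner to outer:
  R_carbon steel = (1/0.974 − 1/1.00)/(4πk) = 0.02669/(4π·39.7) = 5.351×10^-5 K/W
  R_diatomaceous earth = (1/1.00 − 1/1.43)/(4πk) = 0.3007/(4π·0.114) = 0.2099 K/W
  R_vermiculite board = (1/1.43 − 1/1.78)/(4πk) = 0.1375/(4π·0.0611) = 0.1791 K/W
ΣR = 5.351×10^-5 + 0.2099 + 0.1791 = 0.3891 K/W
Q = ΔT/ΣR = (258 °C − 34.9 °C)/0.3891 = 573 W

Q = 573 W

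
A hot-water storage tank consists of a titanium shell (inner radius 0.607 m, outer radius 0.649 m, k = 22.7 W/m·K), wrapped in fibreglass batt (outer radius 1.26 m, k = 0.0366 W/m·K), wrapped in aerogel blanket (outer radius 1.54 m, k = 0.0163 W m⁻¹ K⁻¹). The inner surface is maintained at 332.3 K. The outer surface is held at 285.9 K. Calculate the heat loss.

Q = 19.9 W

Treat each layer as a resistance in series:
  R_titanium = (1/0.607 − 1/0.649)/(4πk) = 0.1066/(4π·22.7) = 3.737×10^-4 K/W
  R_fibreglass batt = (1/0.649 − 1/1.26)/(4πk) = 0.7472/(4π·0.0366) = 1.625 K/W
  R_aerogel blanket = (1/1.26 − 1/1.54)/(4πk) = 0.1443/(4π·0.0163) = 0.7045 K/W
ΣR = 3.737×10^-4 + 1.625 + 0.7045 = 2.330 K/W
Q = ΔT/ΣR = (332.3 K − 285.9 K)/2.330 = 19.9 W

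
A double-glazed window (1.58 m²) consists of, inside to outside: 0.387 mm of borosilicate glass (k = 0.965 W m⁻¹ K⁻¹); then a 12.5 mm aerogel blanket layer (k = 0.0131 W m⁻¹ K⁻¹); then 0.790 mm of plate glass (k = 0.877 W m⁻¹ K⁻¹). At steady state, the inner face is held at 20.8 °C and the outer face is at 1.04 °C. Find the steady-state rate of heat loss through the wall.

Q = 32.7 W

Resistance network (inner→outer):
  R_borosilicate glass = L/(kA) = 3.87×10^-4/(0.965·1.58) = 2.538×10^-4 K/W
  R_aerogel blanket = L/(kA) = 0.0125/(0.0131·1.58) = 0.6039 K/W
  R_plate glass = L/(kA) = 7.90×10^-4/(0.877·1.58) = 5.701×10^-4 K/W
ΣR = 2.538×10^-4 + 0.6039 + 5.701×10^-4 = 0.6047 K/W
Q = ΔT/ΣR = (20.8 °C − 1.04 °C)/0.6047 = 32.7 W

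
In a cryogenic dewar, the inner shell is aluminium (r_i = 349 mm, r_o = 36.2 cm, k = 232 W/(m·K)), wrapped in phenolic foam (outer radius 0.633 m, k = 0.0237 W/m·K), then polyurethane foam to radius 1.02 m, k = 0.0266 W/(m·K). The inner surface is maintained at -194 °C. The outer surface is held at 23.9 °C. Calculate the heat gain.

Resistance network (inner→outer):
  R_aluminium = (1/0.349 − 1/0.362)/(4πk) = 0.1029/(4π·232) = 3.529×10^-5 K/W
  R_phenolic foam = (1/0.362 − 1/0.633)/(4πk) = 1.183/(4π·0.0237) = 3.971 K/W
  R_polyurethane foam = (1/0.633 − 1/1.02)/(4πk) = 0.5994/(4π·0.0266) = 1.793 K/W
ΣR = 3.529×10^-5 + 3.971 + 1.793 = 5.764 K/W
Q = ΔT/ΣR = (-194 °C − 23.9 °C)/5.764 = -37.8 W
(Negative Q ⇒ heat flows inward; heat gain = 37.8 W.)

Q = 37.8 W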